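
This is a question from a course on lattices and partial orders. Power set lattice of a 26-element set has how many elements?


Power set = 2^n.
2^26 = 67108864


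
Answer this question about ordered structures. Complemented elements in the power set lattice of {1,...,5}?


An element a is complemented if some b has a meet b = bottom, a join b = top.
every subset A has complement S\A, so all elements are complemented.
Complemented elements: {}, {1}, {2}, {3}, {4}, {5}, ... (26 more)
Count: 32


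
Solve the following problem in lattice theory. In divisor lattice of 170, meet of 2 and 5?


In a divisor lattice, meet = gcd (greatest common divisor).
By Euclidean algorithm or factoring: gcd(2,5) = 1


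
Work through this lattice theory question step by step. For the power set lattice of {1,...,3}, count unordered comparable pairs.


A comparable pair {a,b} has a < b or b < a in the order.
Count unordered pairs where one element is strictly below the other.
Examples: {{},{1}}, {{},{2}}, {{},{3}}, {{},{1,2}}, ...
Total comparable pairs: 19


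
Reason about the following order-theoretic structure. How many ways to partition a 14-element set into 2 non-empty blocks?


S(n,k) = k*S(n-1,k) + S(n-1,k-1).
S(13,2) = 4095, S(13,1) = 1
S(14,2) = 2*4095 + 1 = 8190 + 1
S(14,2) = 8191


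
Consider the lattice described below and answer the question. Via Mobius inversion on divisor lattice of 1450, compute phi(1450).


phi(n) = n * prod_{p|n} (1 - 1/p).
Prime divisors of 1450: [2, 5, 29]
phi(1450) = 1450 * (1 - 1/2) * (1 - 1/5) * (1 - 1/29)
phi(1450) = 560


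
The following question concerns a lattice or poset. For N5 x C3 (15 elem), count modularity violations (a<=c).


Modular law: if a <= c then a v (b ^ c) = (a v b) ^ c.
Check all triples (a,b,c) with a <= c among 15 elements.
  e.g. a=(a,0), b=(c,0), c=(b,0): lhs=(a,0) != rhs=(b,0)
  e.g. a=(a,0), b=(c,1), c=(b,0): lhs=(a,0) != rhs=(b,0)
Total violating triples: 18


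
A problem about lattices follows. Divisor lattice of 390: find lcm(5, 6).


In a divisor lattice, join = lcm (least common multiple).
gcd(5,6) = 1
lcm(5,6) = 5*6/gcd = 30/1 = 30


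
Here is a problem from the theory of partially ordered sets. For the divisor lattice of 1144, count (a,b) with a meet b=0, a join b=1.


Complement pair (a,b): a meet b = bottom, a join b = top.
Here: gcd(a,b)=1 and lcm(a,b)=1144, i.e. a*b=1144 with a,b coprime.
Pairs found: (1,1144), (8,143), (11,104), (13,88), ... (4 more)
Total ordered pairs: 8


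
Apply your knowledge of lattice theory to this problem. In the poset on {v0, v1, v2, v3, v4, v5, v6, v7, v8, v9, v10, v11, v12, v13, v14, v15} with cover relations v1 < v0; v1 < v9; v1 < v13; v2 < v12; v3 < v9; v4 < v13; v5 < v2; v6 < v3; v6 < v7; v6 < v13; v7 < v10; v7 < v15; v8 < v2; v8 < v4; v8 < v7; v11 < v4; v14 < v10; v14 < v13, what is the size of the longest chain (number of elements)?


A chain is a totally ordered subset; we count the number of elements in a maximum chain.
Compute, for each element x, the size of the longest chain ending at x:
  v1: 1
  v5: 1
  v6: 1
  v8: 1
  v11: 1
  v14: 1
  ...
A maximum chain: v6 < v3 < v9
Number of elements in the longest chain: 3


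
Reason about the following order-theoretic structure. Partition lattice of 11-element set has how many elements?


B(n) = number of set partitions of an n-element set.
B(n) satisfies the recurrence: B(n+1) = sum_k C(n,k)*B(k).
B(11) = 678570


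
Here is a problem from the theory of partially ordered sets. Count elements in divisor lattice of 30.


Divisors of 30: [1, 2, 3, 5, 6, 10, 15, 30]
Count: 8


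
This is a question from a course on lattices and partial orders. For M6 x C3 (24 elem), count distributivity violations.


Distributive law: a ^ (b v c) = (a ^ b) v (a ^ c).
Check all 24^3 = 13824 ordered triples (a,b,c).
  e.g. a=(a1,0), b=(a2,0), c=(a3,0): lhs=(a1,0) != rhs=(0,0)
  e.g. a=(a1,0), b=(a2,0), c=(a3,1): lhs=(a1,0) != rhs=(0,0)
Total violating triples: 3240


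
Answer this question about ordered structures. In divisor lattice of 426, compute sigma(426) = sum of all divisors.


sigma(n) = sum of divisors.
Divisors of 426: [1, 2, 3, 6, 71, 142, 213, 426]
Sum = 864


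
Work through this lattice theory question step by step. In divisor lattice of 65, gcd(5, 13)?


Meet=gcd.
gcd(5,13)=1


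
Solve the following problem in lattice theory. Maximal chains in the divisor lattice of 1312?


A maximal chain goes from the minimum element to a maximal element via cover relations.
Counting all min-to-max paths in the cover graph.
Total maximal chains: 6


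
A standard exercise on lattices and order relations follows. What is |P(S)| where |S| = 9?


Power set = 2^n.
2^9 = 512


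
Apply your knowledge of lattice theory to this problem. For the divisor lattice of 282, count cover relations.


A cover relation a -< b holds when a < b with no c strictly between.
Cover relations:
  1 -< 2
  1 -< 3
  1 -< 47
  2 -< 6
  2 -< 94
  3 -< 6
  3 -< 141
  6 -< 282
  ...4 more
Total: 12


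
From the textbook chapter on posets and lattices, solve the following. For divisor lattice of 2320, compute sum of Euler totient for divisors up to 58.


Divisors of 2320 up to 58: [1, 2, 4, 5, 8, 10, 16, 20, 29, 40, 58]
phi values: [1, 1, 2, 4, 4, 4, 8, 8, 28, 16, 28]
Sum = 104


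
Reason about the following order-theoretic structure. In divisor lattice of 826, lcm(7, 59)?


Join=lcm.
gcd(7,59)=1
lcm=413


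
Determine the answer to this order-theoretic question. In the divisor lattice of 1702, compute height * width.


Height = length of longest chain minus 1; width = size of largest antichain.
A maximum chain: 1 | 37 | 851 | 1702  (height 3).
A maximum antichain: {2, 23, 37}  (width 3).
Product = 3 * 3 = 9


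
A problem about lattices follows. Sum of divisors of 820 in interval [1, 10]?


Interval [1,10] in divisors of 820: [1, 2, 5, 10]
Sum = 18


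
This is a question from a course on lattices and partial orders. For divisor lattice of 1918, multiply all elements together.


Divisors of 1918: [1, 2, 7, 14, 137, 274, 959, 1918]
Product = n^(d(n)/2) = 1918^(8/2)
Product = 13533010268176


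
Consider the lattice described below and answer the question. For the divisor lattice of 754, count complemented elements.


An element a is complemented if some b has a meet b = bottom, a join b = top.
a is complemented iff gcd(a, n/a)=1, i.e. a is a unitary divisor of 754.
Complemented elements: 1, 2, 13, 26, 29, 58, ... (2 more)
Count: 8


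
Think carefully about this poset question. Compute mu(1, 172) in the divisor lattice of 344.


In a divisor lattice, mu(a,b) = mu(b/a) where mu is the classical Mobius function.
b/a = 172/1 = 172
Prime factorization of 172: primes [2, 43]
172 is not squarefree, so mu(172) = 0


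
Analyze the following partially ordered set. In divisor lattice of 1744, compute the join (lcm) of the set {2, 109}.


In a divisor lattice, join = lcm (least common multiple).
Compute lcm iteratively: start with first element, then lcm(current, next).
Elements: [2, 109]
lcm(2,109) = 218
Final lcm = 218


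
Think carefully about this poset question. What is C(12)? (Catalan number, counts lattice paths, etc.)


C(n) = C(2n, n) / (n+1).
C(24, 12) = 2704156
C(12) = 2704156 / 13 = 208012


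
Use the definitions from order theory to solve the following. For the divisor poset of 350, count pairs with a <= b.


The order relation is {(a,b) : a <= b}, reflexive so it includes (a,a).
Examples: (1,1), (1,10), (1,14), (1,175), (1,2), ...
Total ordered pairs: 54


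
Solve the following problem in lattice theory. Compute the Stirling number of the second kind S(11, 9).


S(n,k) = k*S(n-1,k) + S(n-1,k-1).
S(10,9) = 45, S(10,8) = 750
S(11,9) = 9*45 + 750 = 405 + 750
S(11,9) = 1155


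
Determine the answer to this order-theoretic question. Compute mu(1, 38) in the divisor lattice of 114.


In a divisor lattice, mu(a,b) = mu(b/a) where mu is the classical Mobius function.
b/a = 38/1 = 38
Prime factorization of 38: primes [2, 19]
38 is squarefree with 2 prime factor(s), so mu(38) = (-1)^2 = 1


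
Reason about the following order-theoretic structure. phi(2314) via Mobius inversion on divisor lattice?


phi(n) = n * prod_{p|n} (1 - 1/p).
Prime divisors of 2314: [2, 13, 89]
phi(2314) = 2314 * (1 - 1/2) * (1 - 1/13) * (1 - 1/89)
phi(2314) = 1056


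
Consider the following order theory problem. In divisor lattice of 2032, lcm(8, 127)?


Join=lcm.
gcd(8,127)=1
lcm=1016


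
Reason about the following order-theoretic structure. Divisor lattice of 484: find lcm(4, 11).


In a divisor lattice, join = lcm (least common multiple).
gcd(4,11) = 1
lcm(4,11) = 4*11/gcd = 44/1 = 44


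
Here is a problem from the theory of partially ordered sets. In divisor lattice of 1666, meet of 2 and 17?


In a divisor lattice, meet = gcd (greatest common divisor).
By Euclidean algorithm or factoring: gcd(2,17) = 1


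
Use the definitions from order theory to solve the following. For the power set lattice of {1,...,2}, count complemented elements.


An element a is complemented if some b has a meet b = bottom, a join b = top.
every subset A has complement S\A, so all elements are complemented.
Complemented elements: {}, {1}, {2}, {1,2}
Count: 4


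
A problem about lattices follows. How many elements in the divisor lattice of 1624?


Divisors of 1624: [1, 2, 4, 7, 8, 14, 28, 29, 56, 58, 116, 203, 232, 406, 812, 1624]
Count: 16


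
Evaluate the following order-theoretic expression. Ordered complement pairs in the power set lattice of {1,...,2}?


Complement pair (a,b): a meet b = bottom, a join b = top.
Here: A intersect B = {} and A union B = {1,...,2}.
Pairs found: ({},{1,2}), ({1},{2}), ({2},{1}), ({1,2},{})
Total ordered pairs: 4


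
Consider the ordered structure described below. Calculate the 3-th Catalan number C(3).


C(n) = C(2n, n) / (n+1).
C(6, 3) = 20
C(3) = 20 / 4 = 5


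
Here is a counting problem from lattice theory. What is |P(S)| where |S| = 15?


Power set = 2^n.
2^15 = 32768


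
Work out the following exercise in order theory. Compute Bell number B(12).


B(n) = number of set partitions of an n-element set.
B(n) satisfies the recurrence: B(n+1) = sum_k C(n,k)*B(k).
B(12) = 4213597


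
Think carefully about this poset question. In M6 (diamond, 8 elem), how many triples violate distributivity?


Distributive law: a ^ (b v c) = (a ^ b) v (a ^ c).
Check all 8^3 = 512 ordered triples (a,b,c).
  e.g. a=a1, b=a2, c=a3: lhs=a1 != rhs=0
  e.g. a=a1, b=a2, c=a4: lhs=a1 != rhs=0
Total violating triples: 120


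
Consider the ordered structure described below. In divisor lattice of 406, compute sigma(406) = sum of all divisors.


sigma(n) = sum of divisors.
Divisors of 406: [1, 2, 7, 14, 29, 58, 203, 406]
Sum = 720


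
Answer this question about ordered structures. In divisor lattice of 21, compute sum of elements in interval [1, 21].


Interval [1,21] in divisors of 21: [1, 3, 7, 21]
Sum = 32


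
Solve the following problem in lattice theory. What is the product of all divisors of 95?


Divisors of 95: [1, 5, 19, 95]
Product = n^(d(n)/2) = 95^(4/2)
Product = 9025


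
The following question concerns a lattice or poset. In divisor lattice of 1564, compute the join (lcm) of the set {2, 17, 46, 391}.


In a divisor lattice, join = lcm (least common multiple).
Compute lcm iteratively: start with first element, then lcm(current, next).
Elements: [2, 17, 46, 391]
lcm(2,17) = 34
lcm(34,46) = 782
lcm(782,391) = 782
Final lcm = 782


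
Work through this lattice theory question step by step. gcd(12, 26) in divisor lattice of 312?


Meet=gcd.
gcd(12,26)=2


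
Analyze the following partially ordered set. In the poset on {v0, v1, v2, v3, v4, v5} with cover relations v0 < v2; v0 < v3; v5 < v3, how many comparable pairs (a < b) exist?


A comparable pair {a,b} has a < b or b < a in the order.
Count unordered pairs where one element is strictly below the other.
Examples: {v0,v2}, {v0,v3}, {v3,v5}
Total comparable pairs: 3


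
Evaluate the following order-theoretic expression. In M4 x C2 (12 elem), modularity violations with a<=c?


Modular law: if a <= c then a v (b ^ c) = (a v b) ^ c.
Check all triples (a,b,c) with a <= c among 12 elements.
This lattice is modular (diamonds M_m and their chain-products are modular).
Total violating triples: 0


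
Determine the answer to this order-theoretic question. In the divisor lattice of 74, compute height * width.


Height = length of longest chain minus 1; width = size of largest antichain.
A maximum chain: 1 | 37 | 74  (height 2).
A maximum antichain: {2, 37}  (width 2).
Product = 2 * 2 = 4


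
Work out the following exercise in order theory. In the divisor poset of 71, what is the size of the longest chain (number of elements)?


A chain is a totally ordered subset; we count the number of elements in a maximum chain.
Compute, for each element x, the size of the longest chain ending at x:
  1: 1
  71: 2
A maximum chain: 1 < 71
Number of elements in the longest chain: 2


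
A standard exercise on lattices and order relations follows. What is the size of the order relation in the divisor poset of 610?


The order relation is {(a,b) : a <= b}, reflexive so it includes (a,a).
Examples: (1,1), (1,10), (1,122), (1,2), (1,305), ...
Total ordered pairs: 27


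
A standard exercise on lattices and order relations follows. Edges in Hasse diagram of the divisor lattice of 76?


A cover relation a -< b holds when a < b with no c strictly between.
Cover relations:
  1 -< 2
  1 -< 19
  2 -< 4
  2 -< 38
  4 -< 76
  19 -< 38
  38 -< 76
Total: 7


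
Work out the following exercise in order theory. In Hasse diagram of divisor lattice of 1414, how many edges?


A cover relation a -< b holds when a < b with no c strictly between.
Cover relations:
  1 -< 2
  1 -< 7
  1 -< 101
  2 -< 14
  2 -< 202
  7 -< 14
  7 -< 707
  14 -< 1414
  ...4 more
Total: 12


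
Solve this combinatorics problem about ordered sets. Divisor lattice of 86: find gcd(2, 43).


In a divisor lattice, meet = gcd (greatest common divisor).
By Euclidean algorithm or factoring: gcd(2,43) = 1


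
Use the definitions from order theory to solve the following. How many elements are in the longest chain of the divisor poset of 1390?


A chain is a totally ordered subset; we count the number of elements in a maximum chain.
Compute, for each element x, the size of the longest chain ending at x:
  1: 1
  2: 2
  5: 2
  139: 2
  10: 3
  278: 3
  ...
A maximum chain: 1 < 2 < 10 < 1390
Number of elements in the longest chain: 4


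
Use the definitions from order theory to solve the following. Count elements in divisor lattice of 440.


Divisors of 440: [1, 2, 4, 5, 8, 10, 11, 20, 22, 40, 44, 55, 88, 110, 220, 440]
Count: 16


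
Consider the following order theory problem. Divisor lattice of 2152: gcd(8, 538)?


Meet=gcd.
gcd(8,538)=2


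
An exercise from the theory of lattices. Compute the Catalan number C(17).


C(n) = C(2n, n) / (n+1).
C(34, 17) = 2333606220
C(17) = 2333606220 / 18 = 129644790


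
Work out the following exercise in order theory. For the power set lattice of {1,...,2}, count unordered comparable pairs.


A comparable pair {a,b} has a < b or b < a in the order.
Count unordered pairs where one element is strictly below the other.
Examples: {{},{1}}, {{},{2}}, {{},{1,2}}, {{1},{1,2}}, ...
Total comparable pairs: 5


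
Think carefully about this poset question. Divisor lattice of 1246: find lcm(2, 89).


In a divisor lattice, join = lcm (least common multiple).
gcd(2,89) = 1
lcm(2,89) = 2*89/gcd = 178/1 = 178


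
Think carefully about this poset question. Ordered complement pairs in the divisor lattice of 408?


Complement pair (a,b): a meet b = bottom, a join b = top.
Here: gcd(a,b)=1 and lcm(a,b)=408, i.e. a*b=408 with a,b coprime.
Pairs found: (1,408), (3,136), (8,51), (17,24), ... (4 more)
Total ordered pairs: 8


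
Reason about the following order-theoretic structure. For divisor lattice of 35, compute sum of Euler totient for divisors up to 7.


Divisors of 35 up to 7: [1, 5, 7]
phi values: [1, 4, 6]
Sum = 11


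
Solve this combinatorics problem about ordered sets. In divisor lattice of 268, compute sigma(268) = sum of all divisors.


sigma(n) = sum of divisors.
Divisors of 268: [1, 2, 4, 67, 134, 268]
Sum = 476


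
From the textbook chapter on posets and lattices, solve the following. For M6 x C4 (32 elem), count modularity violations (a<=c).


Modular law: if a <= c then a v (b ^ c) = (a v b) ^ c.
Check all triples (a,b,c) with a <= c among 32 elements.
This lattice is modular (diamonds M_m and their chain-products are modular).
Total violating triples: 0


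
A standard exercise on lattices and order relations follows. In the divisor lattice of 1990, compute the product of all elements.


Divisors of 1990: [1, 2, 5, 10, 199, 398, 995, 1990]
Product = n^(d(n)/2) = 1990^(8/2)
Product = 15682392010000


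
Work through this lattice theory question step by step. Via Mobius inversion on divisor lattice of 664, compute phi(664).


phi(n) = n * prod_{p|n} (1 - 1/p).
Prime divisors of 664: [2, 83]
phi(664) = 664 * (1 - 1/2) * (1 - 1/83)
phi(664) = 328


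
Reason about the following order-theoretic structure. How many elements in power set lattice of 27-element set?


Power set = 2^n.
2^27 = 134217728


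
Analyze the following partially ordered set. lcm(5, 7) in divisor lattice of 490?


Join=lcm.
gcd(5,7)=1
lcm=35


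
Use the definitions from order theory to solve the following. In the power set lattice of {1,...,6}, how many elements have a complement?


An element a is complemented if some b has a meet b = bottom, a join b = top.
every subset A has complement S\A, so all elements are complemented.
Complemented elements: {}, {1}, {2}, {3}, {4}, {5}, ... (58 more)
Count: 64


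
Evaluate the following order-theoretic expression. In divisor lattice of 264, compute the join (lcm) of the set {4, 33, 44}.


In a divisor lattice, join = lcm (least common multiple).
Compute lcm iteratively: start with first element, then lcm(current, next).
Elements: [4, 33, 44]
lcm(4,33) = 132
lcm(132,44) = 132
Final lcm = 132


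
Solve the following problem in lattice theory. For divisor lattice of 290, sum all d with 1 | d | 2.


Interval [1,2] in divisors of 290: [1, 2]
Sum = 3


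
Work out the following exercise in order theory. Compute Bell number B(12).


B(n) = number of set partitions of an n-element set.
B(n) satisfies the recurrence: B(n+1) = sum_k C(n,k)*B(k).
B(12) = 4213597


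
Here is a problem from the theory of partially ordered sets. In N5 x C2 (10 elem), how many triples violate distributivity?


Distributive law: a ^ (b v c) = (a ^ b) v (a ^ c).
Check all 10^3 = 1000 ordered triples (a,b,c).
  e.g. a=(b,0), b=(a,0), c=(c,0): lhs=(b,0) != rhs=(a,0)
  e.g. a=(b,0), b=(a,0), c=(c,1): lhs=(b,0) != rhs=(a,0)
Total violating triples: 16


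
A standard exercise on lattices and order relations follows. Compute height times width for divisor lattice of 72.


Height = length of longest chain minus 1; width = size of largest antichain.
A maximum chain: 1 | 3 | 9 | 18 | 36 | 72  (height 5).
A maximum antichain: {4, 6, 9}  (width 3).
Product = 5 * 3 = 15


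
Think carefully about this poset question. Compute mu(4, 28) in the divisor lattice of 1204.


In a divisor lattice, mu(a,b) = mu(b/a) where mu is the classical Mobius function.
b/a = 28/4 = 7
Prime factorization of 7: primes [7]
7 is squarefree with 1 prime factor(s), so mu(7) = (-1)^1 = -1


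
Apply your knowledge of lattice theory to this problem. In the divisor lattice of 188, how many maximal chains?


A maximal chain goes from the minimum element to a maximal element via cover relations.
Counting all min-to-max paths in the cover graph.
Total maximal chains: 3


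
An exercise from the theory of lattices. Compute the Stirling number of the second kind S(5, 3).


S(n,k) = k*S(n-1,k) + S(n-1,k-1).
S(4,3) = 6, S(4,2) = 7
S(5,3) = 3*6 + 7 = 18 + 7
S(5,3) = 25


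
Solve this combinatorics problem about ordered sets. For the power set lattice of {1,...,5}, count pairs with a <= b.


The order relation is {(a,b) : a <= b}, reflexive so it includes (a,a).
Examples: ({},{}), ({},{1,2}), ({},{1,2,3}), ({},{1,2,3,4}), ({},{1,2,3,4,5}), ...
Total ordered pairs: 243


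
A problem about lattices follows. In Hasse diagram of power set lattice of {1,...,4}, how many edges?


A cover relation a -< b holds when a < b with no c strictly between.
Cover relations:
  {} -< {1}
  {} -< {2}
  {} -< {3}
  {} -< {4}
  {1} -< {1,2}
  {1} -< {1,3}
  {1} -< {1,4}
  {2} -< {1,2}
  ...24 more
Total: 32


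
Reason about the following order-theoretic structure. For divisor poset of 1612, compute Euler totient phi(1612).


phi(n) = n * prod_{p|n} (1 - 1/p).
Prime divisors of 1612: [2, 13, 31]
phi(1612) = 1612 * (1 - 1/2) * (1 - 1/13) * (1 - 1/31)
phi(1612) = 720


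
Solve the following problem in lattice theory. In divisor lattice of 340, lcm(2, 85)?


Join=lcm.
gcd(2,85)=1
lcm=170


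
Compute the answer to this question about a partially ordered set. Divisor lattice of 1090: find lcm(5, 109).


In a divisor lattice, join = lcm (least common multiple).
gcd(5,109) = 1
lcm(5,109) = 5*109/gcd = 545/1 = 545


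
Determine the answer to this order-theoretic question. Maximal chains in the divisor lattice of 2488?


A maximal chain goes from the minimum element to a maximal element via cover relations.
Counting all min-to-max paths in the cover graph.
Total maximal chains: 4


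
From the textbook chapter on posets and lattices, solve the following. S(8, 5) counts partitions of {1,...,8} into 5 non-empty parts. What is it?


S(n,k) = k*S(n-1,k) + S(n-1,k-1).
S(7,5) = 140, S(7,4) = 350
S(8,5) = 5*140 + 350 = 700 + 350
S(8,5) = 1050


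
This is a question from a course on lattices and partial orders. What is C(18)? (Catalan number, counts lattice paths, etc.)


C(n) = C(2n, n) / (n+1).
C(36, 18) = 9075135300
C(18) = 9075135300 / 19 = 477638700


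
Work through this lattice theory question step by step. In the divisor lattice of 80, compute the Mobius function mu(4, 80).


In a divisor lattice, mu(a,b) = mu(b/a) where mu is the classical Mobius function.
b/a = 80/4 = 20
Prime factorization of 20: primes [2, 5]
20 is not squarefree, so mu(20) = 0


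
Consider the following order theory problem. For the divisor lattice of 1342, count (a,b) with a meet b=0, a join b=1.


Complement pair (a,b): a meet b = bottom, a join b = top.
Here: gcd(a,b)=1 and lcm(a,b)=1342, i.e. a*b=1342 with a,b coprime.
Pairs found: (1,1342), (2,671), (11,122), (22,61), ... (4 more)
Total ordered pairs: 8


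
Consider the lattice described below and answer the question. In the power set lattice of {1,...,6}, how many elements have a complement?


An element a is complemented if some b has a meet b = bottom, a join b = top.
every subset A has complement S\A, so all elements are complemented.
Complemented elements: {}, {1}, {2}, {3}, {4}, {5}, ... (58 more)
Count: 64


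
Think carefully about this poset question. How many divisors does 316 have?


Divisors of 316: [1, 2, 4, 79, 158, 316]
Count: 6


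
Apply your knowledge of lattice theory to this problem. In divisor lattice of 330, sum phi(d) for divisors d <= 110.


Divisors of 330 up to 110: [1, 2, 3, 5, 6, 10, 11, 15, 22, 30, 33, 55, 66, 110]
phi values: [1, 1, 2, 4, 2, 4, 10, 8, 10, 8, 20, 40, 20, 40]
Sum = 170


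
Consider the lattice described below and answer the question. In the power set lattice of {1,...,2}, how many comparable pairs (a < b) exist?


A comparable pair {a,b} has a < b or b < a in the order.
Count unordered pairs where one element is strictly below the other.
Examples: {{},{1}}, {{},{2}}, {{},{1,2}}, {{1},{1,2}}, ...
Total comparable pairs: 5


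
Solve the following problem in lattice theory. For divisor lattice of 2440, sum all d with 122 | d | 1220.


Interval [122,1220] in divisors of 2440: [122, 244, 610, 1220]
Sum = 2196


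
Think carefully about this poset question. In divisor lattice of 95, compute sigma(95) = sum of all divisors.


sigma(n) = sum of divisors.
Divisors of 95: [1, 5, 19, 95]
Sum = 120


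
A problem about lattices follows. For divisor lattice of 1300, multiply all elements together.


Divisors of 1300: [1, 2, 4, 5, 10, 13, 20, 25, 26, 50, 52, 65, 100, 130, 260, 325, 650, 1300]
Product = n^(d(n)/2) = 1300^(18/2)
Product = 10604499373000000000000000000


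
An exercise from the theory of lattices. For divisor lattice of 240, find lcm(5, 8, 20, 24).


In a divisor lattice, join = lcm (least common multiple).
Compute lcm iteratively: start with first element, then lcm(current, next).
Elements: [5, 8, 20, 24]
lcm(5,8) = 40
lcm(40,20) = 40
lcm(40,24) = 120
Final lcm = 120


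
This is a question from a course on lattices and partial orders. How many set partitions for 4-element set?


B(n) = number of set partitions of an n-element set.
B(n) satisfies the recurrence: B(n+1) = sum_k C(n,k)*B(k).
B(4) = 15


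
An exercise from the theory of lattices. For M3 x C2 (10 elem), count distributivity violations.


Distributive law: a ^ (b v c) = (a ^ b) v (a ^ c).
Check all 10^3 = 1000 ordered triples (a,b,c).
  e.g. a=(a1,0), b=(a2,0), c=(a3,0): lhs=(a1,0) != rhs=(0,0)
  e.g. a=(a1,0), b=(a2,0), c=(a3,1): lhs=(a1,0) != rhs=(0,0)
Total violating triples: 48


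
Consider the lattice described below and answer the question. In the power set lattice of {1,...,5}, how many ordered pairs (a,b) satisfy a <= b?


The order relation is {(a,b) : a <= b}, reflexive so it includes (a,a).
Examples: ({},{}), ({},{1,2}), ({},{1,2,3}), ({},{1,2,3,4}), ({},{1,2,3,4,5}), ...
Total ordered pairs: 243


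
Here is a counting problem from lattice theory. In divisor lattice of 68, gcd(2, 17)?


Meet=gcd.
gcd(2,17)=1


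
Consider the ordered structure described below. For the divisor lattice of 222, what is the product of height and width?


Height = length of longest chain minus 1; width = size of largest antichain.
A maximum chain: 1 | 37 | 111 | 222  (height 3).
A maximum antichain: {2, 3, 37}  (width 3).
Product = 3 * 3 = 9


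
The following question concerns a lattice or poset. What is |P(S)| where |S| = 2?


Power set = 2^n.
2^2 = 4


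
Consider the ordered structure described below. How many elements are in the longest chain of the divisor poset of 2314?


A chain is a totally ordered subset; we count the number of elements in a maximum chain.
Compute, for each element x, the size of the longest chain ending at x:
  1: 1
  2: 2
  13: 2
  89: 2
  26: 3
  178: 3
  ...
A maximum chain: 1 < 2 < 26 < 2314
Number of elements in the longest chain: 4


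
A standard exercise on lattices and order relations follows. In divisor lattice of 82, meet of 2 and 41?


In a divisor lattice, meet = gcd (greatest common divisor).
By Euclidean algorithm or factoring: gcd(2,41) = 1


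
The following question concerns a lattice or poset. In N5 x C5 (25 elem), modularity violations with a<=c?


Modular law: if a <= c then a v (b ^ c) = (a v b) ^ c.
Check all triples (a,b,c) with a <= c among 25 elements.
  e.g. a=(a,0), b=(c,0), c=(b,0): lhs=(a,0) != rhs=(b,0)
  e.g. a=(a,0), b=(c,1), c=(b,0): lhs=(a,0) != rhs=(b,0)
Total violating triples: 75


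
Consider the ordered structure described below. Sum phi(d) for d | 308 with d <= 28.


Divisors of 308 up to 28: [1, 2, 4, 7, 11, 14, 22, 28]
phi values: [1, 1, 2, 6, 10, 6, 10, 12]
Sum = 48


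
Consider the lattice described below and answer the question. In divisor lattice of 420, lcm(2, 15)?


Join=lcm.
gcd(2,15)=1
lcm=30


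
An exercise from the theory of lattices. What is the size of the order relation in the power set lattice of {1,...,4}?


The order relation is {(a,b) : a <= b}, reflexive so it includes (a,a).
Examples: ({},{}), ({},{1,2}), ({},{1,2,3}), ({},{1,2,3,4}), ({},{1,2,4}), ...
Total ordered pairs: 81


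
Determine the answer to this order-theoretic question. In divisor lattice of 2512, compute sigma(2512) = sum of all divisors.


sigma(n) = sum of divisors.
Divisors of 2512: [1, 2, 4, 8, 16, 157, 314, 628, 1256, 2512]
Sum = 4898


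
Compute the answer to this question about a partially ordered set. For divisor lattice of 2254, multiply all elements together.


Divisors of 2254: [1, 2, 7, 14, 23, 46, 49, 98, 161, 322, 1127, 2254]
Product = n^(d(n)/2) = 2254^(12/2)
Product = 131136464365078828096


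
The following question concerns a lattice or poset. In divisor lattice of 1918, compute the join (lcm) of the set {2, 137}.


In a divisor lattice, join = lcm (least common multiple).
Compute lcm iteratively: start with first element, then lcm(current, next).
Elements: [2, 137]
lcm(2,137) = 274
Final lcm = 274


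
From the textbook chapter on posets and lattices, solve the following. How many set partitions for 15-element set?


B(n) = number of set partitions of an n-element set.
B(n) satisfies the recurrence: B(n+1) = sum_k C(n,k)*B(k).
B(15) = 1382958545


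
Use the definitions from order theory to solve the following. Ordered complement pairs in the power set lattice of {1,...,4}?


Complement pair (a,b): a meet b = bottom, a join b = top.
Here: A intersect B = {} and A union B = {1,...,4}.
Pairs found: ({},{1,2,3,4}), ({1},{2,3,4}), ({2},{1,3,4}), ({3},{1,2,4}), ... (12 more)
Total ordered pairs: 16


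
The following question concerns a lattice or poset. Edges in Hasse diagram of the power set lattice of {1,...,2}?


A cover relation a -< b holds when a < b with no c strictly between.
Cover relations:
  {} -< {1}
  {} -< {2}
  {1} -< {1,2}
  {2} -< {1,2}
Total: 4


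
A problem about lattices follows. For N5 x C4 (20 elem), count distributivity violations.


Distributive law: a ^ (b v c) = (a ^ b) v (a ^ c).
Check all 20^3 = 8000 ordered triples (a,b,c).
  e.g. a=(b,0), b=(a,0), c=(c,0): lhs=(b,0) != rhs=(a,0)
  e.g. a=(b,0), b=(a,0), c=(c,1): lhs=(b,0) != rhs=(a,0)
Total violating triples: 128


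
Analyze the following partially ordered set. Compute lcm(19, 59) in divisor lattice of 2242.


In a divisor lattice, join = lcm (least common multiple).
gcd(19,59) = 1
lcm(19,59) = 19*59/gcd = 1121/1 = 1121


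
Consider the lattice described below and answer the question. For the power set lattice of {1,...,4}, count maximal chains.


A maximal chain goes from the minimum element to a maximal element via cover relations.
Counting all min-to-max paths in the cover graph.
Total maximal chains: 24


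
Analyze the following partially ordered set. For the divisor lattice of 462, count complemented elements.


An element a is complemented if some b has a meet b = bottom, a join b = top.
a is complemented iff gcd(a, n/a)=1, i.e. a is a unitary divisor of 462.
Complemented elements: 1, 2, 3, 6, 7, 11, ... (10 more)
Count: 16


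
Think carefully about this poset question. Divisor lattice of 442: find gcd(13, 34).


In a divisor lattice, meet = gcd (greatest common divisor).
By Euclidean algorithm or factoring: gcd(13,34) = 1


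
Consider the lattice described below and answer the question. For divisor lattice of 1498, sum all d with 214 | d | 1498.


Interval [214,1498] in divisors of 1498: [214, 1498]
Sum = 1712


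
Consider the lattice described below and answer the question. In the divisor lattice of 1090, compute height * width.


Height = length of longest chain minus 1; width = size of largest antichain.
A maximum chain: 1 | 109 | 545 | 1090  (height 3).
A maximum antichain: {2, 5, 109}  (width 3).
Product = 3 * 3 = 9


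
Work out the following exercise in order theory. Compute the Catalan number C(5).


C(n) = C(2n, n) / (n+1).
C(10, 5) = 252
C(5) = 252 / 6 = 42


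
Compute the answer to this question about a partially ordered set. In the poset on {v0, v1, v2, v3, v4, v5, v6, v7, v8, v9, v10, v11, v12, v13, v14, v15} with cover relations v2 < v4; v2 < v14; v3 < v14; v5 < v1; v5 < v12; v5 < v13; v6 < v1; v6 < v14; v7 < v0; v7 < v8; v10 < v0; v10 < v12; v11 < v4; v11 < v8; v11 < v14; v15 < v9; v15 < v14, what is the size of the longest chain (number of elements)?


A chain is a totally ordered subset; we count the number of elements in a maximum chain.
Compute, for each element x, the size of the longest chain ending at x:
  v2: 1
  v3: 1
  v5: 1
  v6: 1
  v7: 1
  v10: 1
  ...
A maximum chain: v7 < v0
Number of elements in the longest chain: 2


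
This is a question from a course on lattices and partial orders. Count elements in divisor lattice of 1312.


Divisors of 1312: [1, 2, 4, 8, 16, 32, 41, 82, 164, 328, 656, 1312]
Count: 12


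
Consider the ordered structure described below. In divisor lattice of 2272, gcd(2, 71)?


Meet=gcd.
gcd(2,71)=1


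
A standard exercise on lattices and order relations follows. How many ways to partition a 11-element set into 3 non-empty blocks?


S(n,k) = k*S(n-1,k) + S(n-1,k-1).
S(10,3) = 9330, S(10,2) = 511
S(11,3) = 3*9330 + 511 = 27990 + 511
S(11,3) = 28501


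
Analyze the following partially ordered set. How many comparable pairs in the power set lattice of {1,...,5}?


A comparable pair {a,b} has a < b or b < a in the order.
Count unordered pairs where one element is strictly below the other.
Examples: {{},{1}}, {{},{2}}, {{},{3}}, {{},{4}}, ...
Total comparable pairs: 211


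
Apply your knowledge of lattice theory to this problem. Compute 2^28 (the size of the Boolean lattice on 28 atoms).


Power set = 2^n.
2^28 = 268435456


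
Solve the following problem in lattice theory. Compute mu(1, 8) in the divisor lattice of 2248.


In a divisor lattice, mu(a,b) = mu(b/a) where mu is the classical Mobius function.
b/a = 8/1 = 8
Prime factorization of 8: primes [2]
8 is not squarefree, so mu(8) = 0


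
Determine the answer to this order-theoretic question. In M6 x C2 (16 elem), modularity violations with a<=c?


Modular law: if a <= c then a v (b ^ c) = (a v b) ^ c.
Check all triples (a,b,c) with a <= c among 16 elements.
This lattice is modular (diamonds M_m and their chain-products are modular).
Total violating triples: 0


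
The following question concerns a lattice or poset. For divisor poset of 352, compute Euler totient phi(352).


phi(n) = n * prod_{p|n} (1 - 1/p).
Prime divisors of 352: [2, 11]
phi(352) = 352 * (1 - 1/2) * (1 - 1/11)
phi(352) = 160


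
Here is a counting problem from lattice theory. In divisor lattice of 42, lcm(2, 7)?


Join=lcm.
gcd(2,7)=1
lcm=14


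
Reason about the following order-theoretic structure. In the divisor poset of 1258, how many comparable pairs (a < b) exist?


A comparable pair {a,b} has a < b or b < a in the order.
Count unordered pairs where one element is strictly below the other.
Examples: {1,2}, {1,17}, {1,34}, {1,37}, ...
Total comparable pairs: 19


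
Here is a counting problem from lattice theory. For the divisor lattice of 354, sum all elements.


sigma(n) = sum of divisors.
Divisors of 354: [1, 2, 3, 6, 59, 118, 177, 354]
Sum = 720


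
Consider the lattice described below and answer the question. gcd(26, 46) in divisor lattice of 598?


Meet=gcd.
gcd(26,46)=2


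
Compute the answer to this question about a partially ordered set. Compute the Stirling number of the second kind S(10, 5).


S(n,k) = k*S(n-1,k) + S(n-1,k-1).
S(9,5) = 6951, S(9,4) = 7770
S(10,5) = 5*6951 + 7770 = 34755 + 7770
S(10,5) = 42525


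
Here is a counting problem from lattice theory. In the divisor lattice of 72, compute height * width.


Height = length of longest chain minus 1; width = size of largest antichain.
A maximum chain: 1 | 3 | 9 | 18 | 36 | 72  (height 5).
A maximum antichain: {4, 6, 9}  (width 3).
Product = 5 * 3 = 15


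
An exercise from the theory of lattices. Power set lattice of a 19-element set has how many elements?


Power set = 2^n.
2^19 = 524288


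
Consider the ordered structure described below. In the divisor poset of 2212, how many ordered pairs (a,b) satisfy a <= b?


The order relation is {(a,b) : a <= b}, reflexive so it includes (a,a).
Examples: (1,1), (1,1106), (1,14), (1,158), (1,2), ...
Total ordered pairs: 54


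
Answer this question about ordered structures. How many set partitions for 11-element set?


B(n) = number of set partitions of an n-element set.
B(n) satisfies the recurrence: B(n+1) = sum_k C(n,k)*B(k).
B(11) = 678570


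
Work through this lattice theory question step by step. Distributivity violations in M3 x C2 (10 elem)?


Distributive law: a ^ (b v c) = (a ^ b) v (a ^ c).
Check all 10^3 = 1000 ordered triples (a,b,c).
  e.g. a=(a1,0), b=(a2,0), c=(a3,0): lhs=(a1,0) != rhs=(0,0)
  e.g. a=(a1,0), b=(a2,0), c=(a3,1): lhs=(a1,0) != rhs=(0,0)
Total violating triples: 48


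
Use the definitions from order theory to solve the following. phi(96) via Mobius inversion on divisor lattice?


phi(n) = n * prod_{p|n} (1 - 1/p).
Prime divisors of 96: [2, 3]
phi(96) = 96 * (1 - 1/2) * (1 - 1/3)
phi(96) = 32


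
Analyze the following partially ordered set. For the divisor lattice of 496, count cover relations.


A cover relation a -< b holds when a < b with no c strictly between.
Cover relations:
  1 -< 2
  1 -< 31
  2 -< 4
  2 -< 62
  4 -< 8
  4 -< 124
  8 -< 16
  8 -< 248
  ...5 more
Total: 13


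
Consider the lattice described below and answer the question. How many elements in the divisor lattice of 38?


Divisors of 38: [1, 2, 19, 38]
Count: 4


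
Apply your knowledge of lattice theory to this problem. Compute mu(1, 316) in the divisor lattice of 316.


In a divisor lattice, mu(a,b) = mu(b/a) where mu is the classical Mobius function.
b/a = 316/1 = 316
Prime factorization of 316: primes [2, 79]
316 is not squarefree, so mu(316) = 0


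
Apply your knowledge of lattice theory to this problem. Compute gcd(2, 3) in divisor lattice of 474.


In a divisor lattice, meet = gcd (greatest common divisor).
By Euclidean algorithm or factoring: gcd(2,3) = 1


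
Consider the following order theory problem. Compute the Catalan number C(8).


C(n) = C(2n, n) / (n+1).
C(16, 8) = 12870
C(8) = 12870 / 9 = 1430


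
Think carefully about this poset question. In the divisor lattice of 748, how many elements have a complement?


An element a is complemented if some b has a meet b = bottom, a join b = top.
a is complemented iff gcd(a, n/a)=1, i.e. a is a unitary divisor of 748.
Complemented elements: 1, 4, 11, 17, 44, 68, ... (2 more)
Count: 8


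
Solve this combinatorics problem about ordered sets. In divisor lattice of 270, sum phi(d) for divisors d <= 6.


Divisors of 270 up to 6: [1, 2, 3, 5, 6]
phi values: [1, 1, 2, 4, 2]
Sum = 10


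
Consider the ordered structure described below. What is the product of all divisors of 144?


Divisors of 144: [1, 2, 3, 4, 6, 8, 9, 12, 16, 18, 24, 36, 48, 72, 144]
Product = n^(d(n)/2) = 144^(15/2)
Product = 15407021574586368


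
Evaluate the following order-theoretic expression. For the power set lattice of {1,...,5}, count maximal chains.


A maximal chain goes from the minimum element to a maximal element via cover relations.
Counting all min-to-max paths in the cover graph.
Total maximal chains: 120


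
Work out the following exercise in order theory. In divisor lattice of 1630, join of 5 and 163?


In a divisor lattice, join = lcm (least common multiple).
gcd(5,163) = 1
lcm(5,163) = 5*163/gcd = 815/1 = 815


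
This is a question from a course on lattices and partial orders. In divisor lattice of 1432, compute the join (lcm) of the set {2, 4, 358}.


In a divisor lattice, join = lcm (least common multiple).
Compute lcm iteratively: start with first element, then lcm(current, next).
Elements: [2, 4, 358]
lcm(2,4) = 4
lcm(4,358) = 716
Final lcm = 716
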